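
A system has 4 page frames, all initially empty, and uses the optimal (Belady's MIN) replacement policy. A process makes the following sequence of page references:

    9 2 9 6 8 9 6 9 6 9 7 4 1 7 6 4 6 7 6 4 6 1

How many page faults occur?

7

9: miss, frames (9)
2: miss, frames (9 2)
9: hit
6: miss, frames (9 2 6)
8: miss, frames (9 2 6 8)
9: hit
6: hit
9: hit
6: hit
9: hit
7: miss, evict 8, frames (9 2 6 7)
4: miss, evict 2, frames (9 6 7 4)
1: miss, evict 9, frames (6 7 4 1)
7: hit
6: hit
4: hit
6: hit
7: hit
6: hit
4: hit
6: hit
1: hit
Page faults: 7.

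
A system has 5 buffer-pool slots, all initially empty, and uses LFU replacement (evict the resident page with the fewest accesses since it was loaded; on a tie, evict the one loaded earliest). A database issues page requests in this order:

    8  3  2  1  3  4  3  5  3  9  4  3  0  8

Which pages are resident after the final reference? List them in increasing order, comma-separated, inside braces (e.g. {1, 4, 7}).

8 -> miss, frames {8}
3 -> miss, frames {8,3}
2 -> miss, frames {8,3,2}
1 -> miss, frames {8,3,2,1}
3 -> hit
4 -> miss, frames {8,3,2,1,4}
3 -> hit
5 -> miss, evict 8, frames {3,2,1,4,5}
3 -> hit
9 -> miss, evict 2, frames {3,1,4,5,9}
4 -> hit
3 -> hit
0 -> miss, evict 1, frames {3,4,5,9,0}
8 -> miss, evict 5, frames {3,4,9,0,8}

{0, 3, 4, 8, 9}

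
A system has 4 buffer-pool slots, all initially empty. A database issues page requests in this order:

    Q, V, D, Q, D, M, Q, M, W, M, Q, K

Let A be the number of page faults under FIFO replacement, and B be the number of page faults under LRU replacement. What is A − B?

1

Under FIFO: F F F . . F . . F . F F → 7 faults.
Under LRU: F F F . . F . . F . . F → 6 faults.
A − B = 7 − 6 = 1.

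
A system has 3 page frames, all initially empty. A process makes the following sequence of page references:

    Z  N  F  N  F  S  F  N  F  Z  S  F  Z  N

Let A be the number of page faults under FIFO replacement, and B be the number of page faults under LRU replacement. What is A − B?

Under FIFO: F F F . . F . . . F . . . F → 6 faults.
Under LRU: F F F . . F . . . F F . . F → 7 faults.
A − B = 6 − 7 = -1.

-1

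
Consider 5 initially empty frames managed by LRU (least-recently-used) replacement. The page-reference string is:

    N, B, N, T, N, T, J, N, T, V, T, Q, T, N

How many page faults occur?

6

N → fault, frames [N]
B → fault, frames [N, B]
N → hit
T → fault, frames [B, N, T]
N → hit
T → hit
J → fault, frames [B, N, T, J]
N → hit
T → hit
V → fault, frames [B, J, N, T, V]
T → hit
Q → fault, evict B, frames [J, N, V, T, Q]
T → hit
N → hit
Page faults: 6.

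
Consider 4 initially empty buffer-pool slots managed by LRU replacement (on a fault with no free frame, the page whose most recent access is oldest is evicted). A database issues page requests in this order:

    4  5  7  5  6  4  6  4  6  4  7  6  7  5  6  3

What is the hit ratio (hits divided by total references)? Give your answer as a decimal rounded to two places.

0.69

4 -> miss, frames (4)
5 -> miss, frames (4 5)
7 -> miss, frames (4 5 7)
5 -> hit
6 -> miss, frames (4 7 5 6)
4 -> hit
6 -> hit
4 -> hit
6 -> hit
4 -> hit
7 -> hit
6 -> hit
7 -> hit
5 -> hit
6 -> hit
3 -> miss, evict 4, frames (7 5 6 3)
Hits: 11 of 16 references → 11/16 = 0.6875.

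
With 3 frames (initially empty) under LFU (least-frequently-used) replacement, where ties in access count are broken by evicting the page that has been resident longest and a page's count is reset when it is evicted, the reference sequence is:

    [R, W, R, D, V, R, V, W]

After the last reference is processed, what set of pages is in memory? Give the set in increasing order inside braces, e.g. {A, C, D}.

R: miss, frames (R)
W: miss, frames (R W)
R: hit
D: miss, frames (R W D)
V: miss, evict W, frames (R D V)
R: hit
V: hit
W: miss, evict D, frames (R V W)

{R, V, W}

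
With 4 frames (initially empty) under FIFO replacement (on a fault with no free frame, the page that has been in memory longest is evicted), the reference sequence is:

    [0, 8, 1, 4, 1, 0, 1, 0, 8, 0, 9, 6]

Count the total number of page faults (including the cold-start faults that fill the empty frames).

0 -> miss, frames {0}
8 -> miss, frames {0,8}
1 -> miss, frames {0,8,1}
4 -> miss, frames {0,8,1,4}
1 -> hit
0 -> hit
1 -> hit
0 -> hit
8 -> hit
0 -> hit
9 -> miss, evict 0, frames {8,1,4,9}
6 -> miss, evict 8, frames {1,4,9,6}
Page faults: 6.

6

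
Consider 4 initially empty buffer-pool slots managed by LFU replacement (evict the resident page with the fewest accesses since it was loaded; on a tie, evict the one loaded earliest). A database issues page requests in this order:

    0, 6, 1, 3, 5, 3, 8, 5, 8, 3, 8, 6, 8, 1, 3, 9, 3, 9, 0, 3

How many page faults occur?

10

0 -> miss, frames [0]
6 -> miss, frames [0, 6]
1 -> miss, frames [0, 6, 1]
3 -> miss, frames [0, 6, 1, 3]
5 -> miss, evict 0, frames [6, 1, 3, 5]
3 -> hit
8 -> miss, evict 6, frames [1, 3, 5, 8]
5 -> hit
8 -> hit
3 -> hit
8 -> hit
6 -> miss, evict 1, frames [3, 5, 8, 6]
8 -> hit
1 -> miss, evict 6, frames [3, 5, 8, 1]
3 -> hit
9 -> miss, evict 1, frames [3, 5, 8, 9]
3 -> hit
9 -> hit
0 -> miss, evict 5, frames [3, 8, 9, 0]
3 -> hit
Page faults: 10.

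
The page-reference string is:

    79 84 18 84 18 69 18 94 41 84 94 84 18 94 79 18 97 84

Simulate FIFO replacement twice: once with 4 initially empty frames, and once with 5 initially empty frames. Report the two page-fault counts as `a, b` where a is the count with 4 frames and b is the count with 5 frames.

10, 9

4 frames: F F F . . F . F F F . . F . F . F . → 10 faults.
5 frames: F F F . . F . F F . . . . . F . F F → 9 faults.
9 < 10: adding a frame reduced faults, as is typical.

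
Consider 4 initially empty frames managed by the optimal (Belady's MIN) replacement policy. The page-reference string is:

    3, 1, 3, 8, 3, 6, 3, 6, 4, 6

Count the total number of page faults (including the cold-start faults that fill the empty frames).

5

3: fault, frames [3]
1: fault, frames [3, 1]
3: hit
8: fault, frames [3, 1, 8]
3: hit
6: fault, frames [3, 1, 8, 6]
3: hit
6: hit
4: fault, evict 8, frames [3, 1, 6, 4]
6: hit
Page faults: 5.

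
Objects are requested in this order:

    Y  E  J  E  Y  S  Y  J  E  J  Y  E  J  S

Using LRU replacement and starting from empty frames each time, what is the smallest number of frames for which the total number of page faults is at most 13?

f=1: 14 faults
f=2: 11 faults
f=3: 7 faults
f=4: 4 faults
Smallest f with faults ≤ 13 is 2.

2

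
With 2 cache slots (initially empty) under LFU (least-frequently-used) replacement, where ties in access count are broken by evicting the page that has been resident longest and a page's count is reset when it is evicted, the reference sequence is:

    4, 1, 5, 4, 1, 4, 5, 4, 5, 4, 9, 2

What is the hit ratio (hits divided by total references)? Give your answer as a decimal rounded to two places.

0.33

4 → fault, frames (4)
1 → fault, frames (4 1)
5 → fault, evict 4, frames (1 5)
4 → fault, evict 1, frames (5 4)
1 → fault, evict 5, frames (4 1)
4 → hit
5 → fault, evict 1, frames (4 5)
4 → hit
5 → hit
4 → hit
9 → fault, evict 5, frames (4 9)
2 → fault, evict 9, frames (4 2)
Hits: 4 of 12 references → 4/12 = 0.3333.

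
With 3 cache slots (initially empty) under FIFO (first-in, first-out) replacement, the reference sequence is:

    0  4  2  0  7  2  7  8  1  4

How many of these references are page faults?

0 -> miss, frames {0}
4 -> miss, frames {0,4}
2 -> miss, frames {0,4,2}
0 -> hit
7 -> miss, evict 0, frames {4,2,7}
2 -> hit
7 -> hit
8 -> miss, evict 4, frames {2,7,8}
1 -> miss, evict 2, frames {7,8,1}
4 -> miss, evict 7, frames {8,1,4}
Page faults: 7.

7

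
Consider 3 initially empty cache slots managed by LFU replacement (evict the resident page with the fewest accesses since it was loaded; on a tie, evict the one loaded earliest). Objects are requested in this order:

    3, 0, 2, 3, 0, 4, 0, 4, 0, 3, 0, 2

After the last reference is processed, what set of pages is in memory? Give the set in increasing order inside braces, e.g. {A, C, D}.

{0, 2, 3}

3: fault, frames [3]
0: fault, frames [3, 0]
2: fault, frames [3, 0, 2]
3: hit
0: hit
4: fault, evict 2, frames [3, 0, 4]
0: hit
4: hit
0: hit
3: hit
0: hit
2: fault, evict 4, frames [3, 0, 2]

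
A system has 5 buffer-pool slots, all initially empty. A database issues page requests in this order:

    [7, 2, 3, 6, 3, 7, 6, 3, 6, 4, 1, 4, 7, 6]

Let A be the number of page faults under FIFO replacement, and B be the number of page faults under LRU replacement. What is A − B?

Under FIFO: F F F F . . . . . F F . F . → 7 faults.
Under LRU: F F F F . . . . . F F . . . → 6 faults.
A − B = 7 − 6 = 1.

1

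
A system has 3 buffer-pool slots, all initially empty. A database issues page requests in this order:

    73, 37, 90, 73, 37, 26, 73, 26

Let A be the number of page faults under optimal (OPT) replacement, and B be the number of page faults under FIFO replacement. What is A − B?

-1

Under OPT: F F F . . F . . → 4 faults.
Under FIFO: F F F . . F F . → 5 faults.
A − B = 4 − 5 = -1.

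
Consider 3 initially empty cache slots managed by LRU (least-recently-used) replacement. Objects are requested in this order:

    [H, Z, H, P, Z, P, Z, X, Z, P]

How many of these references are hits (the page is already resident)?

H -> fault, frames (H)
Z -> fault, frames (H Z)
H -> hit
P -> fault, frames (Z H P)
Z -> hit
P -> hit
Z -> hit
X -> fault, evict H, frames (P Z X)
Z -> hit
P -> hit
Hits: 6.

6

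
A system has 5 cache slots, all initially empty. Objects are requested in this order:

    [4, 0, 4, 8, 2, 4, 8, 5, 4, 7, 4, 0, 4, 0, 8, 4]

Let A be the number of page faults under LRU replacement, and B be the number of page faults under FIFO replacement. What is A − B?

-2

Under LRU: F F . F F . . F . F . F . . . . → 7 faults.
Under FIFO: F F . F F . . F . F F F . . F . → 9 faults.
A − B = 7 − 9 = -2.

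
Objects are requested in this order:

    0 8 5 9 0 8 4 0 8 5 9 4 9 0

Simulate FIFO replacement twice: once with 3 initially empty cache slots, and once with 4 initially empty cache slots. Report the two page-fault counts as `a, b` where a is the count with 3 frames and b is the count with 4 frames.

10, 11

3 frames: F F F F F F F . . F F . . F → 10 faults.
4 frames: F F F F . . F F F F F F . F → 11 faults.
11 > 10: adding a frame increased faults — Belady's anomaly.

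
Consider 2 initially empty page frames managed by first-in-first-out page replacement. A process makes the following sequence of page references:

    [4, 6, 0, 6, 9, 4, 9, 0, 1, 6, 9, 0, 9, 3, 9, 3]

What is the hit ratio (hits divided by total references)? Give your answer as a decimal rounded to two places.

0.25

4 -> miss, frames {4}
6 -> miss, frames {4,6}
0 -> miss, evict 4, frames {6,0}
6 -> hit
9 -> miss, evict 6, frames {0,9}
4 -> miss, evict 0, frames {9,4}
9 -> hit
0 -> miss, evict 9, frames {4,0}
1 -> miss, evict 4, frames {0,1}
6 -> miss, evict 0, frames {1,6}
9 -> miss, evict 1, frames {6,9}
0 -> miss, evict 6, frames {9,0}
9 -> hit
3 -> miss, evict 9, frames {0,3}
9 -> miss, evict 0, frames {3,9}
3 -> hit
Hits: 4 of 16 references → 4/16 = 0.2500.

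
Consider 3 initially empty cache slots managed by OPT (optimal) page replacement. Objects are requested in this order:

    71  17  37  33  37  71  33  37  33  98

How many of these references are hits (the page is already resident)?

71 → miss, frames {71}
17 → miss, frames {71,17}
37 → miss, frames {71,17,37}
33 → miss, evict 17, frames {71,37,33}
37 → hit
71 → hit
33 → hit
37 → hit
33 → hit
98 → miss, evict 33, frames {71,37,98}
Hits: 5.

5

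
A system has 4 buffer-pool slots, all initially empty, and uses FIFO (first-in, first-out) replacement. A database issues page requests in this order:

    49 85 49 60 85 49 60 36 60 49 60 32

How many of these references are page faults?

49 -> fault, frames (49)
85 -> fault, frames (49 85)
49 -> hit
60 -> fault, frames (49 85 60)
85 -> hit
49 -> hit
60 -> hit
36 -> fault, frames (49 85 60 36)
60 -> hit
49 -> hit
60 -> hit
32 -> fault, evict 49, frames (85 60 36 32)
Page faults: 5.

5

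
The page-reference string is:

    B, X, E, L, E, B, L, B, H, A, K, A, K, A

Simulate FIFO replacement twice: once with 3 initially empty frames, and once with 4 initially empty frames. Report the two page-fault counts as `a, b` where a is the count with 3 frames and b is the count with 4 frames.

8, 7

3 frames: F F F F . F . . F F F . . . → 8 faults.
4 frames: F F F F . . . . F F F . . . → 7 faults.
7 < 8: adding a frame reduced faults, as is typical.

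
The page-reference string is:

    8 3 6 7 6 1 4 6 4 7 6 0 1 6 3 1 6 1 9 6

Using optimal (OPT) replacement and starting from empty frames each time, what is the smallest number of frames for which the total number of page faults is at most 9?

f=1: 20 faults
f=2: 12 faults
f=3: 10 faults
f=4: 9 faults
f=5: 8 faults
f=6: 8 faults
f=7: 8 faults
f=8: 8 faults
Smallest f with faults ≤ 9 is 4.

4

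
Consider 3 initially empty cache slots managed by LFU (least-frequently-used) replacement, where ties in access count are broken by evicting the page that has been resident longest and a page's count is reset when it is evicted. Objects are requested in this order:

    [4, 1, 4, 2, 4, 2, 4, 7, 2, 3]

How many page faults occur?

5

4 -> fault, frames [4]
1 -> fault, frames [4, 1]
4 -> hit
2 -> fault, frames [4, 1, 2]
4 -> hit
2 -> hit
4 -> hit
7 -> fault, evict 1, frames [4, 2, 7]
2 -> hit
3 -> fault, evict 7, frames [4, 2, 3]
Page faults: 5.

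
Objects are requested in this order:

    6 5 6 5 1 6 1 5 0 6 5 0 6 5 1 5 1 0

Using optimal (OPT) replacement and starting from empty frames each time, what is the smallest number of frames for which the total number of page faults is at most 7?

f=1: 18 faults
f=2: 9 faults
f=3: 5 faults
f=4: 4 faults
Smallest f with faults ≤ 7 is 3.

3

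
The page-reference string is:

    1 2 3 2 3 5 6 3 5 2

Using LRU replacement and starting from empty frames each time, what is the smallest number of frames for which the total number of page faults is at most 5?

f=1: 10 faults
f=2: 8 faults
f=3: 6 faults
f=4: 5 faults
f=5: 5 faults
Smallest f with faults ≤ 5 is 4.

4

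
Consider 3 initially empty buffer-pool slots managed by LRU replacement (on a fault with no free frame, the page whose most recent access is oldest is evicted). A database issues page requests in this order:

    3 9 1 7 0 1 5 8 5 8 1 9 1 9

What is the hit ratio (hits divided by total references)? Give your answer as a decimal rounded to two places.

0.43

3 -> miss, frames [3]
9 -> miss, frames [3, 9]
1 -> miss, frames [3, 9, 1]
7 -> miss, evict 3, frames [9, 1, 7]
0 -> miss, evict 9, frames [1, 7, 0]
1 -> hit
5 -> miss, evict 7, frames [0, 1, 5]
8 -> miss, evict 0, frames [1, 5, 8]
5 -> hit
8 -> hit
1 -> hit
9 -> miss, evict 5, frames [8, 1, 9]
1 -> hit
9 -> hit
Hits: 6 of 14 references → 6/14 = 0.4286.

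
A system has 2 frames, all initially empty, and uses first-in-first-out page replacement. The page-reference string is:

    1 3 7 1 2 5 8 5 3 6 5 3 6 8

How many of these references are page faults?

1 → fault, frames [1]
3 → fault, frames [1, 3]
7 → fault, evict 1, frames [3, 7]
1 → fault, evict 3, frames [7, 1]
2 → fault, evict 7, frames [1, 2]
5 → fault, evict 1, frames [2, 5]
8 → fault, evict 2, frames [5, 8]
5 → hit
3 → fault, evict 5, frames [8, 3]
6 → fault, evict 8, frames [3, 6]
5 → fault, evict 3, frames [6, 5]
3 → fault, evict 6, frames [5, 3]
6 → fault, evict 5, frames [3, 6]
8 → fault, evict 3, frames [6, 8]
Page faults: 13.

13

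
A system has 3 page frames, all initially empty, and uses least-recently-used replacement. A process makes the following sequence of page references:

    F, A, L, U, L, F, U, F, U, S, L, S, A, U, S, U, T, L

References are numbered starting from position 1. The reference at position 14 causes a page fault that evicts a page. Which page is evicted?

L

pos 1: F -> fault, frames [F]
pos 2: A -> fault, frames [F, A]
pos 3: L -> fault, frames [F, A, L]
pos 4: U -> fault, evict F, frames [A, L, U]
pos 5: L -> hit
pos 6: F -> fault, evict A, frames [U, L, F]
pos 7: U -> hit
pos 8: F -> hit
pos 9: U -> hit
pos 10: S -> fault, evict L, frames [F, U, S]
pos 11: L -> fault, evict F, frames [U, S, L]
pos 12: S -> hit
pos 13: A -> fault, evict U, frames [L, S, A]
pos 14: U -> fault, evict L, frames [S, A, U]
At position 14, page L is evicted.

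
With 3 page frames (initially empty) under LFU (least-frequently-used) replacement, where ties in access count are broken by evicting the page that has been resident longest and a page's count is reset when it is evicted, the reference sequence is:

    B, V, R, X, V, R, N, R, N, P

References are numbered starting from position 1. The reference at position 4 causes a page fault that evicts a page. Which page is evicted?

B

pos 1: B → fault, frames [B]
pos 2: V → fault, frames [B, V]
pos 3: R → fault, frames [B, V, R]
pos 4: X → fault, evict B, frames [V, R, X]
At position 4, page B is evicted.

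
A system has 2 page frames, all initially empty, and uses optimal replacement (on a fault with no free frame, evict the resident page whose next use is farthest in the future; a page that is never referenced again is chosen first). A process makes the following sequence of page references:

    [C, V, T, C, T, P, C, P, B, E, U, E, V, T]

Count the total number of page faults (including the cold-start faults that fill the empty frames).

9

C → miss, frames [C]
V → miss, frames [C, V]
T → miss, evict V, frames [C, T]
C → hit
T → hit
P → miss, evict T, frames [C, P]
C → hit
P → hit
B → miss, evict P, frames [C, B]
E → miss, evict B, frames [C, E]
U → miss, evict C, frames [E, U]
E → hit
V → miss, evict U, frames [E, V]
T → miss, evict V, frames [E, T]
Page faults: 9.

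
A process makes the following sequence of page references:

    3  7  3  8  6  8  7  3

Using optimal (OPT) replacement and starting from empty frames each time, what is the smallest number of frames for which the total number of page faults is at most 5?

f=1: 8 faults
f=2: 6 faults
f=3: 5 faults
f=4: 4 faults
Smallest f with faults ≤ 5 is 3.

3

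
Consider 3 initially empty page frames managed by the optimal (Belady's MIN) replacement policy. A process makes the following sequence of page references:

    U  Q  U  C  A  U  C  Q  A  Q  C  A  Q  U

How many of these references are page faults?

6

U → miss, frames (U)
Q → miss, frames (U Q)
U → hit
C → miss, frames (U Q C)
A → miss, evict Q, frames (U C A)
U → hit
C → hit
Q → miss, evict U, frames (C A Q)
A → hit
Q → hit
C → hit
A → hit
Q → hit
U → miss, evict Q, frames (C A U)
Page faults: 6.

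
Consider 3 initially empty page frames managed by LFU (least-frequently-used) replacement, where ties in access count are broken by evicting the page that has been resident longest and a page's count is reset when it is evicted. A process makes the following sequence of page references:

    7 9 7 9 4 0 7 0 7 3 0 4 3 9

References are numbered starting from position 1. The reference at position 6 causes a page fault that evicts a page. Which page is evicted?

pos 1: 7 → miss, frames {7}
pos 2: 9 → miss, frames {7,9}
pos 3: 7 → hit
pos 4: 9 → hit
pos 5: 4 → miss, frames {7,9,4}
pos 6: 0 → miss, evict 4, frames {7,9,0}
At position 6, page 4 is evicted.

4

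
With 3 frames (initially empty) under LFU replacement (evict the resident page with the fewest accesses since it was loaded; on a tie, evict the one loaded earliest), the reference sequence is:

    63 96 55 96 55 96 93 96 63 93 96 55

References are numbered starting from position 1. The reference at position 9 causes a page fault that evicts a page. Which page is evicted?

pos 1: 63 -> fault, frames [63]
pos 2: 96 -> fault, frames [63, 96]
pos 3: 55 -> fault, frames [63, 96, 55]
pos 4: 96 -> hit
pos 5: 55 -> hit
pos 6: 96 -> hit
pos 7: 93 -> fault, evict 63, frames [96, 55, 93]
pos 8: 96 -> hit
pos 9: 63 -> fault, evict 93, frames [96, 55, 63]
At position 9, page 93 is evicted.

93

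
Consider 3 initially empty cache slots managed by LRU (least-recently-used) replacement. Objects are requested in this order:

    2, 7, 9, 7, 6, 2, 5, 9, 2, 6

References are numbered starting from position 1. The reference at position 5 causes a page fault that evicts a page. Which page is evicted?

2

pos 1: 2: miss, frames [2]
pos 2: 7: miss, frames [2, 7]
pos 3: 9: miss, frames [2, 7, 9]
pos 4: 7: hit
pos 5: 6: miss, evict 2, frames [9, 7, 6]
At position 5, page 2 is evicted.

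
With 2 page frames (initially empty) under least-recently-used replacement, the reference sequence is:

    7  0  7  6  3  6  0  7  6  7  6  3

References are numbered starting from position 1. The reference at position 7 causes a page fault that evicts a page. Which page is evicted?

3

pos 1: 7 -> miss, frames (7)
pos 2: 0 -> miss, frames (7 0)
pos 3: 7 -> hit
pos 4: 6 -> miss, evict 0, frames (7 6)
pos 5: 3 -> miss, evict 7, frames (6 3)
pos 6: 6 -> hit
pos 7: 0 -> miss, evict 3, frames (6 0)
At position 7, page 3 is evicted.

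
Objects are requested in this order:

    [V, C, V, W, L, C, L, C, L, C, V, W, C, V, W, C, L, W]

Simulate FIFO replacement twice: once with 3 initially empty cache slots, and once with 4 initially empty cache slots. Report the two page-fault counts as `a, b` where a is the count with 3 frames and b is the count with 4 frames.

8, 4

3 frames: F F . F F . . . . . F . F . F . F . → 8 faults.
4 frames: F F . F F . . . . . . . . . . . . . → 4 faults.
4 < 8: adding a frame reduced faults, as is typical.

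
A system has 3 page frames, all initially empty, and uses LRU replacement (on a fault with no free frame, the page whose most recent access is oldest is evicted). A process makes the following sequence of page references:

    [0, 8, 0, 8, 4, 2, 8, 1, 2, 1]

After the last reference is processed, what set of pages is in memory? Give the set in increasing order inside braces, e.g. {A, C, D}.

0: fault, frames (0)
8: fault, frames (0 8)
0: hit
8: hit
4: fault, frames (0 8 4)
2: fault, evict 0, frames (8 4 2)
8: hit
1: fault, evict 4, frames (2 8 1)
2: hit
1: hit

{1, 2, 8}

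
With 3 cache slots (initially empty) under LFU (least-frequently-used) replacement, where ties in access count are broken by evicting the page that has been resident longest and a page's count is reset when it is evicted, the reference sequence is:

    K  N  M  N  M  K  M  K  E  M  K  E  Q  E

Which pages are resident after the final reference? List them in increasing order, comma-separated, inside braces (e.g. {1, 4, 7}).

{E, K, M}

K: fault, frames (K)
N: fault, frames (K N)
M: fault, frames (K N M)
N: hit
M: hit
K: hit
M: hit
K: hit
E: fault, evict N, frames (K M E)
M: hit
K: hit
E: hit
Q: fault, evict E, frames (K M Q)
E: fault, evict Q, frames (K M E)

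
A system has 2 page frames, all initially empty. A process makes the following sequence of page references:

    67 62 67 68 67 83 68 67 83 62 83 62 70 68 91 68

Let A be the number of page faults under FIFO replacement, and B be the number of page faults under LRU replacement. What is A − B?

1

Under FIFO: F F . F F F F F F F . . F F F . → 12 faults.
Under LRU: F F . F . F F F F F . . F F F . → 11 faults.
A − B = 12 − 11 = 1.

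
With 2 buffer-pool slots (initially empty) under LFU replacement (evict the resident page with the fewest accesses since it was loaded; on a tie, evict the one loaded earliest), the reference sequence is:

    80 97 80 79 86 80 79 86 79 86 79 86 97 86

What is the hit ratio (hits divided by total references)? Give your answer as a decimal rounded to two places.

80 → fault, frames (80)
97 → fault, frames (80 97)
80 → hit
79 → fault, evict 97, frames (80 79)
86 → fault, evict 79, frames (80 86)
80 → hit
79 → fault, evict 86, frames (80 79)
86 → fault, evict 79, frames (80 86)
79 → fault, evict 86, frames (80 79)
86 → fault, evict 79, frames (80 86)
79 → fault, evict 86, frames (80 79)
86 → fault, evict 79, frames (80 86)
97 → fault, evict 86, frames (80 97)
86 → fault, evict 97, frames (80 86)
Hits: 2 of 14 references → 2/14 = 0.1429.

0.14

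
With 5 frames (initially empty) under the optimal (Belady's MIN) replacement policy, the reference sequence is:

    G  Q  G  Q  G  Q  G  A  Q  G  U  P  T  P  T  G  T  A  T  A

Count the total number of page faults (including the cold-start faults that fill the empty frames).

6

G -> miss, frames [G]
Q -> miss, frames [G, Q]
G -> hit
Q -> hit
G -> hit
Q -> hit
G -> hit
A -> miss, frames [G, Q, A]
Q -> hit
G -> hit
U -> miss, frames [G, Q, A, U]
P -> miss, frames [G, Q, A, U, P]
T -> miss, evict U, frames [G, Q, A, P, T]
P -> hit
T -> hit
G -> hit
T -> hit
A -> hit
T -> hit
A -> hit
Page faults: 6.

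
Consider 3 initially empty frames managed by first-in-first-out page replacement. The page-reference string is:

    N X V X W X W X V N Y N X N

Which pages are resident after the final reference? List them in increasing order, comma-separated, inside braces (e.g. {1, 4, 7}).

N: miss, frames (N)
X: miss, frames (N X)
V: miss, frames (N X V)
X: hit
W: miss, evict N, frames (X V W)
X: hit
W: hit
X: hit
V: hit
N: miss, evict X, frames (V W N)
Y: miss, evict V, frames (W N Y)
N: hit
X: miss, evict W, frames (N Y X)
N: hit

{N, X, Y}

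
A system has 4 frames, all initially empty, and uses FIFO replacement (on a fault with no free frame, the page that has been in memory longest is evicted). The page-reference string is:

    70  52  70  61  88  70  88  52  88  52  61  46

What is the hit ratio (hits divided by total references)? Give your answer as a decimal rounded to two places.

0.58

70 -> fault, frames {70}
52 -> fault, frames {70,52}
70 -> hit
61 -> fault, frames {70,52,61}
88 -> fault, frames {70,52,61,88}
70 -> hit
88 -> hit
52 -> hit
88 -> hit
52 -> hit
61 -> hit
46 -> fault, evict 70, frames {52,61,88,46}
Hits: 7 of 12 references → 7/12 = 0.5833.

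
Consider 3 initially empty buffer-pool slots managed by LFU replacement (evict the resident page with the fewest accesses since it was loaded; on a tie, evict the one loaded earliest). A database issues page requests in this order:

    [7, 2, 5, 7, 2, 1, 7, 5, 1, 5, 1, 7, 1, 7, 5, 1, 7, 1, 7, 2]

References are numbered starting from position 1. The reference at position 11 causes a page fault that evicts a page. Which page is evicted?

pos 1: 7 → fault, frames [7]
pos 2: 2 → fault, frames [7, 2]
pos 3: 5 → fault, frames [7, 2, 5]
pos 4: 7 → hit
pos 5: 2 → hit
pos 6: 1 → fault, evict 5, frames [7, 2, 1]
pos 7: 7 → hit
pos 8: 5 → fault, evict 1, frames [7, 2, 5]
pos 9: 1 → fault, evict 5, frames [7, 2, 1]
pos 10: 5 → fault, evict 1, frames [7, 2, 5]
pos 11: 1 → fault, evict 5, frames [7, 2, 1]
At position 11, page 5 is evicted.

5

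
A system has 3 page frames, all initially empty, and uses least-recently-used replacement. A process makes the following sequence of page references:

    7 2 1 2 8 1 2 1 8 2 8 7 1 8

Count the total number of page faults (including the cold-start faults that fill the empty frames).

7 → fault, frames [7]
2 → fault, frames [7, 2]
1 → fault, frames [7, 2, 1]
2 → hit
8 → fault, evict 7, frames [1, 2, 8]
1 → hit
2 → hit
1 → hit
8 → hit
2 → hit
8 → hit
7 → fault, evict 1, frames [2, 8, 7]
1 → fault, evict 2, frames [8, 7, 1]
8 → hit
Page faults: 6.

6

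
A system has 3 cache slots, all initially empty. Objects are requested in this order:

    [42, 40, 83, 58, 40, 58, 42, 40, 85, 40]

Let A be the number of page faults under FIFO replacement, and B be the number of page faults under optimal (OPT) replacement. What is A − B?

Under FIFO: F F F F . . F F F . → 7 faults.
Under OPT: F F F F . . . . F . → 5 faults.
A − B = 7 − 5 = 2.

2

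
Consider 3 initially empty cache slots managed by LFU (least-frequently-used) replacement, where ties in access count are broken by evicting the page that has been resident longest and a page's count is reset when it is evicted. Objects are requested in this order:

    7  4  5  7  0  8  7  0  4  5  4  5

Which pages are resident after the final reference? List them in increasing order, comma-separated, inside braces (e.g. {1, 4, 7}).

{0, 5, 7}

7: miss, frames {7}
4: miss, frames {7,4}
5: miss, frames {7,4,5}
7: hit
0: miss, evict 4, frames {7,5,0}
8: miss, evict 5, frames {7,0,8}
7: hit
0: hit
4: miss, evict 8, frames {7,0,4}
5: miss, evict 4, frames {7,0,5}
4: miss, evict 5, frames {7,0,4}
5: miss, evict 4, frames {7,0,5}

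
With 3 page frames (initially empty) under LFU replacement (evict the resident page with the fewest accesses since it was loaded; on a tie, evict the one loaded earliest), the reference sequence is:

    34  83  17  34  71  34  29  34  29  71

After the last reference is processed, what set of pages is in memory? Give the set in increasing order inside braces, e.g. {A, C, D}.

34: fault, frames {34}
83: fault, frames {34,83}
17: fault, frames {34,83,17}
34: hit
71: fault, evict 83, frames {34,17,71}
34: hit
29: fault, evict 17, frames {34,71,29}
34: hit
29: hit
71: hit

{29, 34, 71}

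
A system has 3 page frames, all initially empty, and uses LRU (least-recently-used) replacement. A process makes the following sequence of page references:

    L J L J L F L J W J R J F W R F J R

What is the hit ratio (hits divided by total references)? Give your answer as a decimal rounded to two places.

0.50

L: fault, frames {L}
J: fault, frames {L,J}
L: hit
J: hit
L: hit
F: fault, frames {J,L,F}
L: hit
J: hit
W: fault, evict F, frames {L,J,W}
J: hit
R: fault, evict L, frames {W,J,R}
J: hit
F: fault, evict W, frames {R,J,F}
W: fault, evict R, frames {J,F,W}
R: fault, evict J, frames {F,W,R}
F: hit
J: fault, evict W, frames {R,F,J}
R: hit
Hits: 9 of 18 references → 9/18 = 0.5000.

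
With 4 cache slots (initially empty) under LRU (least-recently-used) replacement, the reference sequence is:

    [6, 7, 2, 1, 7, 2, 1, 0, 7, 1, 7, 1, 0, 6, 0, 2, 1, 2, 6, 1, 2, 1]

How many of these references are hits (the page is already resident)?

6: fault, frames {6}
7: fault, frames {6,7}
2: fault, frames {6,7,2}
1: fault, frames {6,7,2,1}
7: hit
2: hit
1: hit
0: fault, evict 6, frames {7,2,1,0}
7: hit
1: hit
7: hit
1: hit
0: hit
6: fault, evict 2, frames {7,1,0,6}
0: hit
2: fault, evict 7, frames {1,6,0,2}
1: hit
2: hit
6: hit
1: hit
2: hit
1: hit
Hits: 15.

15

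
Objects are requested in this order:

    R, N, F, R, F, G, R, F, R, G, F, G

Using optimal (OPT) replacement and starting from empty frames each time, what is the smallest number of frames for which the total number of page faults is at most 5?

3

f=1: 12 faults
f=2: 6 faults
f=3: 4 faults
f=4: 4 faults
Smallest f with faults ≤ 5 is 3.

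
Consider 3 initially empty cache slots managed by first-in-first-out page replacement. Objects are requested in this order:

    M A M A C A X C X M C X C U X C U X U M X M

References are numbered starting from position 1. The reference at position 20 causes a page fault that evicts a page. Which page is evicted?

U

pos 1: M -> miss, frames (M)
pos 2: A -> miss, frames (M A)
pos 3: M -> hit
pos 4: A -> hit
pos 5: C -> miss, frames (M A C)
pos 6: A -> hit
pos 7: X -> miss, evict M, frames (A C X)
pos 8: C -> hit
pos 9: X -> hit
pos 10: M -> miss, evict A, frames (C X M)
pos 11: C -> hit
pos 12: X -> hit
pos 13: C -> hit
pos 14: U -> miss, evict C, frames (X M U)
pos 15: X -> hit
pos 16: C -> miss, evict X, frames (M U C)
pos 17: U -> hit
pos 18: X -> miss, evict M, frames (U C X)
pos 19: U -> hit
pos 20: M -> miss, evict U, frames (C X M)
At position 20, page U is evicted.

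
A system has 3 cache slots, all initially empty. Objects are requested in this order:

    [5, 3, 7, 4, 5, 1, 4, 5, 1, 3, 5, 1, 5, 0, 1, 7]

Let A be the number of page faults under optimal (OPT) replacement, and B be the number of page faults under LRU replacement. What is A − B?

-1

Under OPT: F F F F . F . . . F . . . F . F → 8 faults.
Under LRU: F F F F F F . . . F . . . F . F → 9 faults.
A − B = 8 − 9 = -1.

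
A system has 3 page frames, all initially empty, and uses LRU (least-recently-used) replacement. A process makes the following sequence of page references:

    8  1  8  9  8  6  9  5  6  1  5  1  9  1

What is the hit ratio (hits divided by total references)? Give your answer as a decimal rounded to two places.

0.50

8 → miss, frames [8]
1 → miss, frames [8, 1]
8 → hit
9 → miss, frames [1, 8, 9]
8 → hit
6 → miss, evict 1, frames [9, 8, 6]
9 → hit
5 → miss, evict 8, frames [6, 9, 5]
6 → hit
1 → miss, evict 9, frames [5, 6, 1]
5 → hit
1 → hit
9 → miss, evict 6, frames [5, 1, 9]
1 → hit
Hits: 7 of 14 references → 7/14 = 0.5000.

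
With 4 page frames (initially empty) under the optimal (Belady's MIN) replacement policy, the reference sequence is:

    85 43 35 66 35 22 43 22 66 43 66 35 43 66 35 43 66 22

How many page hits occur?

85: miss, frames [85]
43: miss, frames [85, 43]
35: miss, frames [85, 43, 35]
66: miss, frames [85, 43, 35, 66]
35: hit
22: miss, evict 85, frames [43, 35, 66, 22]
43: hit
22: hit
66: hit
43: hit
66: hit
35: hit
43: hit
66: hit
35: hit
43: hit
66: hit
22: hit
Hits: 13.

13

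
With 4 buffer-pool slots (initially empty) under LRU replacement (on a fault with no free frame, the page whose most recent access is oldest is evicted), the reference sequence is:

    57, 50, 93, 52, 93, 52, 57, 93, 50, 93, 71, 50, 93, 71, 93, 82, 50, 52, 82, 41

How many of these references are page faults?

57 → miss, frames {57}
50 → miss, frames {57,50}
93 → miss, frames {57,50,93}
52 → miss, frames {57,50,93,52}
93 → hit
52 → hit
57 → hit
93 → hit
50 → hit
93 → hit
71 → miss, evict 52, frames {57,50,93,71}
50 → hit
93 → hit
71 → hit
93 → hit
82 → miss, evict 57, frames {50,71,93,82}
50 → hit
52 → miss, evict 71, frames {93,82,50,52}
82 → hit
41 → miss, evict 93, frames {50,52,82,41}
Page faults: 8.

8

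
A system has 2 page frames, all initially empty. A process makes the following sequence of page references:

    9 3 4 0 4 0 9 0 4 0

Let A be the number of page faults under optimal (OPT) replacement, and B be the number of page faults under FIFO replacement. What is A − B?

-1

Under OPT: F F F F . . F . F . → 6 faults.
Under FIFO: F F F F . . F . F F → 7 faults.
A − B = 6 − 7 = -1.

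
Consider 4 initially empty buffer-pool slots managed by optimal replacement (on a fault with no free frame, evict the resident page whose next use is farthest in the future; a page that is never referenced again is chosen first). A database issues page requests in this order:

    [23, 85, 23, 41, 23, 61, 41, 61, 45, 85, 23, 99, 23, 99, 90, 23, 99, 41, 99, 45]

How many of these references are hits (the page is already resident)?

12

23: fault, frames (23)
85: fault, frames (23 85)
23: hit
41: fault, frames (23 85 41)
23: hit
61: fault, frames (23 85 41 61)
41: hit
61: hit
45: fault, evict 61, frames (23 85 41 45)
85: hit
23: hit
99: fault, evict 85, frames (23 41 45 99)
23: hit
99: hit
90: fault, evict 45, frames (23 41 99 90)
23: hit
99: hit
41: hit
99: hit
45: fault, evict 90, frames (23 41 99 45)
Hits: 12.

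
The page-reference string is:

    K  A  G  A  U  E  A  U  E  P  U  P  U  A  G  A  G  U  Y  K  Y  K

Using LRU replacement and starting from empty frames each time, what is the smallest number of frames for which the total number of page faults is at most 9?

4

f=1: 22 faults
f=2: 15 faults
f=3: 10 faults
f=4: 9 faults
f=5: 8 faults
f=6: 8 faults
f=7: 7 faults
Smallest f with faults ≤ 9 is 4.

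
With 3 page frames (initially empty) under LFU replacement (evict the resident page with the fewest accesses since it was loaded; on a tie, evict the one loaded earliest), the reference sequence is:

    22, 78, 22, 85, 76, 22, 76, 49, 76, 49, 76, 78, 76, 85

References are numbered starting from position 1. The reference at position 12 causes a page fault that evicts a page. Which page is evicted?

pos 1: 22 → fault, frames {22}
pos 2: 78 → fault, frames {22,78}
pos 3: 22 → hit
pos 4: 85 → fault, frames {22,78,85}
pos 5: 76 → fault, evict 78, frames {22,85,76}
pos 6: 22 → hit
pos 7: 76 → hit
pos 8: 49 → fault, evict 85, frames {22,76,49}
pos 9: 76 → hit
pos 10: 49 → hit
pos 11: 76 → hit
pos 12: 78 → fault, evict 49, frames {22,76,78}
At position 12, page 49 is evicted.

49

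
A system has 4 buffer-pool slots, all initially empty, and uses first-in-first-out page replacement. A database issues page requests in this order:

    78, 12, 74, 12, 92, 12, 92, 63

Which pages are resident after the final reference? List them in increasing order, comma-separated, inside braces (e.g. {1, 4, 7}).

78: fault, frames [78]
12: fault, frames [78, 12]
74: fault, frames [78, 12, 74]
12: hit
92: fault, frames [78, 12, 74, 92]
12: hit
92: hit
63: fault, evict 78, frames [12, 74, 92, 63]

{12, 63, 74, 92}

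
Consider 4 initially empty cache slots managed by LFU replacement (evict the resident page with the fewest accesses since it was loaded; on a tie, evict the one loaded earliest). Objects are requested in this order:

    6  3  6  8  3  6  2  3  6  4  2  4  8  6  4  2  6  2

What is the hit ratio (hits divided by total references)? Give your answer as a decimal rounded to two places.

0.61

6: fault, frames (6)
3: fault, frames (6 3)
6: hit
8: fault, frames (6 3 8)
3: hit
6: hit
2: fault, frames (6 3 8 2)
3: hit
6: hit
4: fault, evict 8, frames (6 3 2 4)
2: hit
4: hit
8: fault, evict 2, frames (6 3 4 8)
6: hit
4: hit
2: fault, evict 8, frames (6 3 4 2)
6: hit
2: hit
Hits: 11 of 18 references → 11/18 = 0.6111.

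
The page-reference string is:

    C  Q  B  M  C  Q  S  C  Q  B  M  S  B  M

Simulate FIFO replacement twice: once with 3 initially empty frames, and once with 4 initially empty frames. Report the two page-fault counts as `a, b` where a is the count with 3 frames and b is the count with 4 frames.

3 frames: F F F F F F F . . F F . . . → 9 faults.
4 frames: F F F F . . F F F F F F . . → 10 faults.
10 > 9: adding a frame increased faults — Belady's anomaly.

9, 10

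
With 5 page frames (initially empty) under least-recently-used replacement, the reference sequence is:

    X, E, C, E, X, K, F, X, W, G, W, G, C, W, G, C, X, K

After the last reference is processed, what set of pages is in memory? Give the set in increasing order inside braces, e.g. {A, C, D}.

X: miss, frames {X}
E: miss, frames {X,E}
C: miss, frames {X,E,C}
E: hit
X: hit
K: miss, frames {C,E,X,K}
F: miss, frames {C,E,X,K,F}
X: hit
W: miss, evict C, frames {E,K,F,X,W}
G: miss, evict E, frames {K,F,X,W,G}
W: hit
G: hit
C: miss, evict K, frames {F,X,W,G,C}
W: hit
G: hit
C: hit
X: hit
K: miss, evict F, frames {W,G,C,X,K}

{C, G, K, W, X}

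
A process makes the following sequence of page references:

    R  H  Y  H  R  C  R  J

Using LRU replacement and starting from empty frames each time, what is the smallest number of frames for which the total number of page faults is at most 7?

2

f=1: 8 faults
f=2: 6 faults
f=3: 5 faults
f=4: 5 faults
f=5: 5 faults
Smallest f with faults ≤ 7 is 2.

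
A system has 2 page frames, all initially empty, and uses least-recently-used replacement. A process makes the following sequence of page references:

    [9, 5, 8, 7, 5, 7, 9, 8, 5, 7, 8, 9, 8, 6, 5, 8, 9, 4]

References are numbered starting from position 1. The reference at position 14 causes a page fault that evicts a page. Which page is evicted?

9

pos 1: 9 -> miss, frames [9]
pos 2: 5 -> miss, frames [9, 5]
pos 3: 8 -> miss, evict 9, frames [5, 8]
pos 4: 7 -> miss, evict 5, frames [8, 7]
pos 5: 5 -> miss, evict 8, frames [7, 5]
pos 6: 7 -> hit
pos 7: 9 -> miss, evict 5, frames [7, 9]
pos 8: 8 -> miss, evict 7, frames [9, 8]
pos 9: 5 -> miss, evict 9, frames [8, 5]
pos 10: 7 -> miss, evict 8, frames [5, 7]
pos 11: 8 -> miss, evict 5, frames [7, 8]
pos 12: 9 -> miss, evict 7, frames [8, 9]
pos 13: 8 -> hit
pos 14: 6 -> miss, evict 9, frames [8, 6]
At position 14, page 9 is evicted.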